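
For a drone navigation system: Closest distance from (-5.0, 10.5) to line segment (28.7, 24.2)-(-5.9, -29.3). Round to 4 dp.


Project P onto AB: t = 0.4678 (clamped to [0,1])
Closest point on segment: (12.5143, -0.827)
Distance: 20.8579

20.8579


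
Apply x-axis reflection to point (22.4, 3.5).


Reflection over x-axis: (x,y) -> (x,-y)
(22.4, 3.5) -> (22.4, -3.5)

(22.4, -3.5)


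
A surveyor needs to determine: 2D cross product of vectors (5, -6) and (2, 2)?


u x v = u_x*v_y - u_y*v_x = 5*2 - (-6)*2
= 10 - (-12) = 22

22


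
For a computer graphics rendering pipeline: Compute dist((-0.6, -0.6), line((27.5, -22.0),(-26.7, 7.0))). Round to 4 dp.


|cross product| = 344.98
|line direction| = sqrt(3778.64) = 61.4706
Distance = 344.98/sqrt(3778.64) = 5.6121

5.6121


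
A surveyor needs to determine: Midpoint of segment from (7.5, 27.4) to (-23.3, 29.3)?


M = ((7.5+(-23.3))/2, (27.4+29.3)/2)
= (-7.9, 28.35)

(-7.9, 28.35)


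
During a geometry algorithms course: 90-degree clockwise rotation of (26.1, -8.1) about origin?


90° CW: (x,y) -> (y, -x)
(26.1,-8.1) -> (-8.1, -26.1)

(-8.1, -26.1)


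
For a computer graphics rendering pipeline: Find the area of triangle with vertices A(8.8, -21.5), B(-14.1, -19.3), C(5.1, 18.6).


Area = |x_A(y_B-y_C) + x_B(y_C-y_A) + x_C(y_A-y_B)|/2
= |(-333.52) + (-565.41) + (-11.22)|/2
= 910.15/2 = 455.075

455.075


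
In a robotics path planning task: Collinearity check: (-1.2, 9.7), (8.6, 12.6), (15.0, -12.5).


Cross product: (8.6-(-1.2))*((-12.5)-9.7) - (12.6-9.7)*(15-(-1.2))
= -264.54

No, not collinear


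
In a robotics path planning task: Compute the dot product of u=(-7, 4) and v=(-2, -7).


u . v = u_x*v_x + u_y*v_y = (-7)*(-2) + 4*(-7)
= 14 + (-28) = -14

-14


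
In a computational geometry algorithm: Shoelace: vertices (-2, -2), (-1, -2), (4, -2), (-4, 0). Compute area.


Shoelace sum: ((-2)*(-2) - (-1)*(-2)) + ((-1)*(-2) - 4*(-2)) + (4*0 - (-4)*(-2)) + ((-4)*(-2) - (-2)*0)
= 12
Area = |12|/2 = 6

6


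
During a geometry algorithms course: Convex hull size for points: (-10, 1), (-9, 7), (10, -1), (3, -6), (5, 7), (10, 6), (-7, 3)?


Convex hull vertices (CCW): (-10, 1), (3, -6), (10, -1), (10, 6), (5, 7), (-9, 7)
Count = 6

6


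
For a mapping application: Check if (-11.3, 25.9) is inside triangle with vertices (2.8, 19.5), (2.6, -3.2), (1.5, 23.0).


Cross products: AB x AP = -321.35, BC x BP = 332.17, CA x CP = -41.03
All same sign? no

No, outside


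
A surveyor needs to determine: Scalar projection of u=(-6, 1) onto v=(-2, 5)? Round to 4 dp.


u.v = 17, |v| = sqrt(29) = 5.3852
Scalar projection = u.v / |v| = 17 / sqrt(29) = 3.1568

3.1568


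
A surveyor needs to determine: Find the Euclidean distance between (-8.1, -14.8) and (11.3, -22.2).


dx=19.4, dy=-7.4
d^2 = 19.4^2 + (-7.4)^2 = 431.12
d = sqrt(431.12) = 20.7634

20.7634


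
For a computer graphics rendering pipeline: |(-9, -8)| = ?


|u| = sqrt((-9)^2 + (-8)^2) = sqrt(145) = 12.0416

12.0416


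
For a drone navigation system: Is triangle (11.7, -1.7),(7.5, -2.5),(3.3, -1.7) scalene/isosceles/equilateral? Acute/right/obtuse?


Side lengths squared: AB^2=18.28, BC^2=18.28, CA^2=70.56
Sorted: [18.28, 18.28, 70.56]
By sides: Isosceles, By angles: Obtuse

Isosceles, Obtuse


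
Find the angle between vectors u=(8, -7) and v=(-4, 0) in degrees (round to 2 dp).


u.v = -32, |u| = sqrt(113) = 10.6301, |v| = sqrt(16) = 4
cos(theta) = u.v/(|u||v|) = -32/sqrt(1808) = -0.752577
theta = acos(-0.752577) = 138.81 degrees

138.81 degrees


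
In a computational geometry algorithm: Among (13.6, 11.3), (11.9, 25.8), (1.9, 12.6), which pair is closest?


d(P0,P1) = 14.5993, d(P0,P2) = 11.772, d(P1,P2) = 16.5602
Closest: P0 and P2

Closest pair: (13.6, 11.3) and (1.9, 12.6), distance = 11.772


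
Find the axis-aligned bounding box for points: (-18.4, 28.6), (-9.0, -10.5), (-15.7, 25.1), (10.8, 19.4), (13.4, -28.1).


x range: [-18.4, 13.4]
y range: [-28.1, 28.6]
Bounding box: (-18.4,-28.1) to (13.4,28.6)

(-18.4,-28.1) to (13.4,28.6)


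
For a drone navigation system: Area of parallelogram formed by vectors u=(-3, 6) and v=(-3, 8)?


|u x v| = |(-3)*8 - 6*(-3)|
= |(-24) - (-18)| = 6

6


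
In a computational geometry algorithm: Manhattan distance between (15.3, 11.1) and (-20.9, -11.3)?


|15.3-(-20.9)| + |11.1-(-11.3)| = 36.2 + 22.4 = 58.6

58.6


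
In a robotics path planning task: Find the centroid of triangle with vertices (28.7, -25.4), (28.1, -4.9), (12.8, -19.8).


Centroid = ((x_A+x_B+x_C)/3, (y_A+y_B+y_C)/3)
= ((28.7+28.1+12.8)/3, ((-25.4)+(-4.9)+(-19.8))/3)
= (23.2, -16.7)

(23.2, -16.7)


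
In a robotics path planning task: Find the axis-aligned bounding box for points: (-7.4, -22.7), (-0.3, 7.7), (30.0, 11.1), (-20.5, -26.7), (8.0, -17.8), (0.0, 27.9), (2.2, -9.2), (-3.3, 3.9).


x range: [-20.5, 30]
y range: [-26.7, 27.9]
Bounding box: (-20.5,-26.7) to (30,27.9)

(-20.5,-26.7) to (30,27.9)


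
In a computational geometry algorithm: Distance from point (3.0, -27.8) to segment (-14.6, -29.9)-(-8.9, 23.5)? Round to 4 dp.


Project P onto AB: t = 0.0737 (clamped to [0,1])
Closest point on segment: (-14.1801, -25.9662)
Distance: 17.2777

17.2777


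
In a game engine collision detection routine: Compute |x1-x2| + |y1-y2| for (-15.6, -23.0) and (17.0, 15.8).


|(-15.6)-17| + |(-23)-15.8| = 32.6 + 38.8 = 71.4

71.4


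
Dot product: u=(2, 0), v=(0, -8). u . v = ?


u . v = u_x*v_x + u_y*v_y = 2*0 + 0*(-8)
= 0 + 0 = 0

0


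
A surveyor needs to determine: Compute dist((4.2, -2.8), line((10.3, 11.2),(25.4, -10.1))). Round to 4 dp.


|cross product| = 341.33
|line direction| = sqrt(681.7) = 26.1094
Distance = 341.33/sqrt(681.7) = 13.0731

13.0731


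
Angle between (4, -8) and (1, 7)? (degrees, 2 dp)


u.v = -52, |u| = sqrt(80) = 8.9443, |v| = sqrt(50) = 7.0711
cos(theta) = u.v/(|u||v|) = -52/sqrt(4000) = -0.822192
theta = acos(-0.822192) = 145.3 degrees

145.3 degrees


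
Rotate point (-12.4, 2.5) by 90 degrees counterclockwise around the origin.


90° CCW: (x,y) -> (-y, x)
(-12.4,2.5) -> (-2.5, -12.4)

(-2.5, -12.4)


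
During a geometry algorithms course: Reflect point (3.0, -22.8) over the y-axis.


Reflection over y-axis: (x,y) -> (-x,y)
(3, -22.8) -> (-3, -22.8)

(-3, -22.8)


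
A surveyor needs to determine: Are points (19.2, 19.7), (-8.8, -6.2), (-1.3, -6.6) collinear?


Cross product: ((-8.8)-19.2)*((-6.6)-19.7) - ((-6.2)-19.7)*((-1.3)-19.2)
= 205.45

No, not collinear


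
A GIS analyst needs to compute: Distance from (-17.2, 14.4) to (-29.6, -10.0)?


dx=-12.4, dy=-24.4
d^2 = (-12.4)^2 + (-24.4)^2 = 749.12
d = sqrt(749.12) = 27.3701

27.3701


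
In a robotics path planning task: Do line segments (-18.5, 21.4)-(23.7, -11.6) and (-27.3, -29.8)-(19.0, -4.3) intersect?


Cross products: d1=2146.16, d2=-457.84, d3=-2451.04, d4=152.96
d1*d2 < 0 and d3*d4 < 0? yes

Yes, they intersect


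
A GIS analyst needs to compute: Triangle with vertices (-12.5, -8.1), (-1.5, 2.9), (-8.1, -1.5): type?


Side lengths squared: AB^2=242, BC^2=62.92, CA^2=62.92
Sorted: [62.92, 62.92, 242]
By sides: Isosceles, By angles: Obtuse

Isosceles, Obtuse


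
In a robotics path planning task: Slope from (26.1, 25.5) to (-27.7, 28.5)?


slope = (y2-y1)/(x2-x1) = (28.5-25.5)/((-27.7)-26.1) = 3/(-53.8) = -0.0558

-0.0558


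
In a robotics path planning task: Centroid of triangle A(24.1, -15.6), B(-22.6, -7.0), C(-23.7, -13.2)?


Centroid = ((x_A+x_B+x_C)/3, (y_A+y_B+y_C)/3)
= ((24.1+(-22.6)+(-23.7))/3, ((-15.6)+(-7)+(-13.2))/3)
= (-7.4, -11.9333)

(-7.4, -11.9333)


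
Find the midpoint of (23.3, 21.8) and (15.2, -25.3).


M = ((23.3+15.2)/2, (21.8+(-25.3))/2)
= (19.25, -1.75)

(19.25, -1.75)


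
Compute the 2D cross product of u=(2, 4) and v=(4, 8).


u x v = u_x*v_y - u_y*v_x = 2*8 - 4*4
= 16 - 16 = 0

0


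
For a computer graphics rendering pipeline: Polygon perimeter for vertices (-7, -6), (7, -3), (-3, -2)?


Sides: (-7, -6)->(7, -3): sqrt(205) = 14.317821, (7, -3)->(-3, -2): sqrt(101) = 10.049876, (-3, -2)->(-7, -6): sqrt(32) = 5.656854
Sum = 30.024551
Perimeter = 30.0246

30.0246


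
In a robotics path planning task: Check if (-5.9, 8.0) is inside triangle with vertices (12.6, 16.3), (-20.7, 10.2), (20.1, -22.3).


Cross products: AB x AP = 163.54, BC x BP = 391.24, CA x CP = 776.35
All same sign? yes

Yes, inside


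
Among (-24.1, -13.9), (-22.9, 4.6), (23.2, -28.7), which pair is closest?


d(P0,P1) = 18.5389, d(P0,P2) = 49.5614, d(P1,P2) = 56.8691
Closest: P0 and P1

Closest pair: (-24.1, -13.9) and (-22.9, 4.6), distance = 18.5389


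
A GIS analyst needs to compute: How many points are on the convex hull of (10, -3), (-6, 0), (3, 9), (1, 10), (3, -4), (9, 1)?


Convex hull vertices (CCW): (-6, 0), (3, -4), (10, -3), (9, 1), (3, 9), (1, 10)
Count = 6

6


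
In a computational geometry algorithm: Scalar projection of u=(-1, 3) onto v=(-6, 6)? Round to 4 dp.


u.v = 24, |v| = sqrt(72) = 8.4853
Scalar projection = u.v / |v| = 24 / sqrt(72) = 2.8284

2.8284


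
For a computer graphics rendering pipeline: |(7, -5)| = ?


|u| = sqrt(7^2 + (-5)^2) = sqrt(74) = 8.6023

8.6023


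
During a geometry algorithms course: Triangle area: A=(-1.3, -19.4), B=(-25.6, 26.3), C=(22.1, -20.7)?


Area = |x_A(y_B-y_C) + x_B(y_C-y_A) + x_C(y_A-y_B)|/2
= |(-61.1) + 33.28 + (-1009.97)|/2
= 1037.79/2 = 518.895

518.895


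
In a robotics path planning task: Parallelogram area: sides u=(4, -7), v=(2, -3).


|u x v| = |4*(-3) - (-7)*2|
= |(-12) - (-14)| = 2

2


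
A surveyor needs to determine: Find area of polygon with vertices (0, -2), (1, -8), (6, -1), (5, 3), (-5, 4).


Shoelace sum: (0*(-8) - 1*(-2)) + (1*(-1) - 6*(-8)) + (6*3 - 5*(-1)) + (5*4 - (-5)*3) + ((-5)*(-2) - 0*4)
= 117
Area = |117|/2 = 58.5

58.5


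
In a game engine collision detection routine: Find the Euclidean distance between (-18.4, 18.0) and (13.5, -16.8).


dx=31.9, dy=-34.8
d^2 = 31.9^2 + (-34.8)^2 = 2228.65
d = sqrt(2228.65) = 47.2086

47.2086


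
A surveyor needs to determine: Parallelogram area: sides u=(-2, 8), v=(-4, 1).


|u x v| = |(-2)*1 - 8*(-4)|
= |(-2) - (-32)| = 30

30


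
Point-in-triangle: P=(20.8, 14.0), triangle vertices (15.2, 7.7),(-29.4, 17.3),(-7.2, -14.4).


Cross products: AB x AP = -334.74, BC x BP = 1518.08, CA x CP = 17.36
All same sign? no

No, outside


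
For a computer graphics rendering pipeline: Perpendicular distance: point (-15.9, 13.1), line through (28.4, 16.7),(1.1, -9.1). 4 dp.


|cross product| = 1044.66
|line direction| = sqrt(1410.93) = 37.5623
Distance = 1044.66/sqrt(1410.93) = 27.8114

27.8114


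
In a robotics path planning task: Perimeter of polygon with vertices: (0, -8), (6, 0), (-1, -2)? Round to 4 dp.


Sides: (0, -8)->(6, 0): sqrt(100) = 10, (6, 0)->(-1, -2): sqrt(53) = 7.28011, (-1, -2)->(0, -8): sqrt(37) = 6.082763
Sum = 23.362873
Perimeter = 23.3629

23.3629


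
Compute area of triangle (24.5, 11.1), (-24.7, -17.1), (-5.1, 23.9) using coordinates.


Area = |x_A(y_B-y_C) + x_B(y_C-y_A) + x_C(y_A-y_B)|/2
= |(-1004.5) + (-316.16) + (-143.82)|/2
= 1464.48/2 = 732.24

732.24


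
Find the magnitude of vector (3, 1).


|u| = sqrt(3^2 + 1^2) = sqrt(10) = 3.1623

3.1623


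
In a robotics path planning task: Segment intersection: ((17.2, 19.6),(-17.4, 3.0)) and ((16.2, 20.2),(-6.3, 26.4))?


Cross products: d1=7.3, d2=595.32, d3=-37.36, d4=-625.38
d1*d2 < 0 and d3*d4 < 0? no

No, they don't intersect


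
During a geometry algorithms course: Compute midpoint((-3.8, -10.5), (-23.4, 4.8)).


M = (((-3.8)+(-23.4))/2, ((-10.5)+4.8)/2)
= (-13.6, -2.85)

(-13.6, -2.85)


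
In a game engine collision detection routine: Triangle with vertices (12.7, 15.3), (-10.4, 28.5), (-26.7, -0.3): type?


Side lengths squared: AB^2=707.85, BC^2=1095.13, CA^2=1795.72
Sorted: [707.85, 1095.13, 1795.72]
By sides: Scalene, By angles: Acute

Scalene, Acute


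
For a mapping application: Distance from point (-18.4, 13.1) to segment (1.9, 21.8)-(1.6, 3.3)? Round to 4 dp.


Project P onto AB: t = 0.4879 (clamped to [0,1])
Closest point on segment: (1.7536, 12.7732)
Distance: 20.1563

20.1563


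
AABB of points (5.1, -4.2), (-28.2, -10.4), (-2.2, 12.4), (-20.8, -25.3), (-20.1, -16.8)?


x range: [-28.2, 5.1]
y range: [-25.3, 12.4]
Bounding box: (-28.2,-25.3) to (5.1,12.4)

(-28.2,-25.3) to (5.1,12.4)


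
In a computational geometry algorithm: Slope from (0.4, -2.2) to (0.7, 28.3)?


slope = (y2-y1)/(x2-x1) = (28.3-(-2.2))/(0.7-0.4) = 30.5/0.3 = 101.6667

101.6667


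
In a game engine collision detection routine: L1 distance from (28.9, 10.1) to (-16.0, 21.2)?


|28.9-(-16)| + |10.1-21.2| = 44.9 + 11.1 = 56

56


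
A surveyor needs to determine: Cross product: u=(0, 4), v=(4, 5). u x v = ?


u x v = u_x*v_y - u_y*v_x = 0*5 - 4*4
= 0 - 16 = -16

-16


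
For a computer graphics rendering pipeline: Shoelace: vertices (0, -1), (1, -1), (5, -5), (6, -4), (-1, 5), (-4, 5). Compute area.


Shoelace sum: (0*(-1) - 1*(-1)) + (1*(-5) - 5*(-1)) + (5*(-4) - 6*(-5)) + (6*5 - (-1)*(-4)) + ((-1)*5 - (-4)*5) + ((-4)*(-1) - 0*5)
= 56
Area = |56|/2 = 28

28


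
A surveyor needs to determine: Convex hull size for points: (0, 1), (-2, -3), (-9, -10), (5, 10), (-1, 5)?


Convex hull vertices (CCW): (-9, -10), (-2, -3), (5, 10), (-1, 5)
Count = 4

4


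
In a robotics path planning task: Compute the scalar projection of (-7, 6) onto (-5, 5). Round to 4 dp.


u.v = 65, |v| = sqrt(50) = 7.0711
Scalar projection = u.v / |v| = 65 / sqrt(50) = 9.1924

9.1924


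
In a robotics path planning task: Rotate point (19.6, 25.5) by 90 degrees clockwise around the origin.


90° CW: (x,y) -> (y, -x)
(19.6,25.5) -> (25.5, -19.6)

(25.5, -19.6)


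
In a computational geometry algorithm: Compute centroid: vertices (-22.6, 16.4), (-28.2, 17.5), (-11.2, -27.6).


Centroid = ((x_A+x_B+x_C)/3, (y_A+y_B+y_C)/3)
= (((-22.6)+(-28.2)+(-11.2))/3, (16.4+17.5+(-27.6))/3)
= (-20.6667, 2.1)

(-20.6667, 2.1)


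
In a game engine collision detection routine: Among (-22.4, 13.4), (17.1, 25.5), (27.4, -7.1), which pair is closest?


d(P0,P1) = 41.3117, d(P0,P2) = 53.8543, d(P1,P2) = 34.1884
Closest: P1 and P2

Closest pair: (17.1, 25.5) and (27.4, -7.1), distance = 34.1884


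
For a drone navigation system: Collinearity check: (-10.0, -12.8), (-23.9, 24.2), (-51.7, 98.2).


Cross product: ((-23.9)-(-10))*(98.2-(-12.8)) - (24.2-(-12.8))*((-51.7)-(-10))
= 0

Yes, collinear


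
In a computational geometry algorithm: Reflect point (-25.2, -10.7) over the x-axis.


Reflection over x-axis: (x,y) -> (x,-y)
(-25.2, -10.7) -> (-25.2, 10.7)

(-25.2, 10.7)


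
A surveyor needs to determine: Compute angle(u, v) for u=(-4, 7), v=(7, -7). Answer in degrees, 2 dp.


u.v = -77, |u| = sqrt(65) = 8.0623, |v| = sqrt(98) = 9.8995
cos(theta) = u.v/(|u||v|) = -77/sqrt(6370) = -0.964764
theta = acos(-0.964764) = 164.74 degrees

164.74 degrees


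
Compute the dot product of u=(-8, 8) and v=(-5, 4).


u . v = u_x*v_x + u_y*v_y = (-8)*(-5) + 8*4
= 40 + 32 = 72

72


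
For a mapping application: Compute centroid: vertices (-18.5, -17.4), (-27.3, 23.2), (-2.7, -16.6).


Centroid = ((x_A+x_B+x_C)/3, (y_A+y_B+y_C)/3)
= (((-18.5)+(-27.3)+(-2.7))/3, ((-17.4)+23.2+(-16.6))/3)
= (-16.1667, -3.6)

(-16.1667, -3.6)


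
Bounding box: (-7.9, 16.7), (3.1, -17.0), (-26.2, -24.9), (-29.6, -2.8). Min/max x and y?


x range: [-29.6, 3.1]
y range: [-24.9, 16.7]
Bounding box: (-29.6,-24.9) to (3.1,16.7)

(-29.6,-24.9) to (3.1,16.7)


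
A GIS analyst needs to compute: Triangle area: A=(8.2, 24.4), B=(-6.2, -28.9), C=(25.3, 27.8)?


Area = |x_A(y_B-y_C) + x_B(y_C-y_A) + x_C(y_A-y_B)|/2
= |(-464.94) + (-21.08) + 1348.49|/2
= 862.47/2 = 431.235

431.235


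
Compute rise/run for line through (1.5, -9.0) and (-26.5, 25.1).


slope = (y2-y1)/(x2-x1) = (25.1-(-9))/((-26.5)-1.5) = 34.1/(-28) = -1.2179

-1.2179


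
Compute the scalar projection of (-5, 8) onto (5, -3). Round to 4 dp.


u.v = -49, |v| = sqrt(34) = 5.831
Scalar projection = u.v / |v| = -49 / sqrt(34) = -8.4034

-8.4034


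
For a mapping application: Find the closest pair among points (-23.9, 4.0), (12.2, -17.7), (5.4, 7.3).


d(P0,P1) = 42.1201, d(P0,P2) = 29.4853, d(P1,P2) = 25.9083
Closest: P1 and P2

Closest pair: (12.2, -17.7) and (5.4, 7.3), distance = 25.9083


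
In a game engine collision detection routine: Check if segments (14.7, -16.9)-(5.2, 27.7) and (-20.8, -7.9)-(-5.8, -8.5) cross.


Cross products: d1=-113.7, d2=549.6, d3=1497.8, d4=834.5
d1*d2 < 0 and d3*d4 < 0? no

No, they don't intersect


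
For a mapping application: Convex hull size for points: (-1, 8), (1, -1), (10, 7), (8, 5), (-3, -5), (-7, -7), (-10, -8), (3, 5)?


Convex hull vertices (CCW): (-10, -8), (-7, -7), (-3, -5), (8, 5), (10, 7), (-1, 8)
Count = 6

6


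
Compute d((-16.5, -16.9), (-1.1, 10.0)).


dx=15.4, dy=26.9
d^2 = 15.4^2 + 26.9^2 = 960.77
d = sqrt(960.77) = 30.9963

30.9963


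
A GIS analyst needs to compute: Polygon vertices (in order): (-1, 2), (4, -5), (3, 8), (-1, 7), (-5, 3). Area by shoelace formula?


Shoelace sum: ((-1)*(-5) - 4*2) + (4*8 - 3*(-5)) + (3*7 - (-1)*8) + ((-1)*3 - (-5)*7) + ((-5)*2 - (-1)*3)
= 98
Area = |98|/2 = 49

49


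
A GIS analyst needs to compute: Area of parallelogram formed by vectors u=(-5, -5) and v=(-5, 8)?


|u x v| = |(-5)*8 - (-5)*(-5)|
= |(-40) - 25| = 65

65


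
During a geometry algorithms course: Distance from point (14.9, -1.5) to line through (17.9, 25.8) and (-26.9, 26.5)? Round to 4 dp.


|cross product| = 1225.14
|line direction| = sqrt(2007.53) = 44.8055
Distance = 1225.14/sqrt(2007.53) = 27.3435

27.3435


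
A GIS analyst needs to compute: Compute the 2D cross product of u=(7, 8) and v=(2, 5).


u x v = u_x*v_y - u_y*v_x = 7*5 - 8*2
= 35 - 16 = 19

19


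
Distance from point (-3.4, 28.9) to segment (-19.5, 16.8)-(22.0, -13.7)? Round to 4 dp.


Project P onto AB: t = 0.1128 (clamped to [0,1])
Closest point on segment: (-14.8204, 13.3608)
Distance: 19.2845

19.2845


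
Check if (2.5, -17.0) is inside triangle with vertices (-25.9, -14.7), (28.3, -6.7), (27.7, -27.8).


Cross products: AB x AP = -351.86, BC x BP = -538.2, CA x CP = -248.76
All same sign? yes

Yes, inside


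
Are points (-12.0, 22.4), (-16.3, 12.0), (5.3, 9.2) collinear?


Cross product: ((-16.3)-(-12))*(9.2-22.4) - (12-22.4)*(5.3-(-12))
= 236.68

No, not collinear


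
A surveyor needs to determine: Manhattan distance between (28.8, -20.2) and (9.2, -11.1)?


|28.8-9.2| + |(-20.2)-(-11.1)| = 19.6 + 9.1 = 28.7

28.7


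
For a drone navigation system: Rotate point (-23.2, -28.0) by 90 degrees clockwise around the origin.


90° CW: (x,y) -> (y, -x)
(-23.2,-28) -> (-28, 23.2)

(-28, 23.2)


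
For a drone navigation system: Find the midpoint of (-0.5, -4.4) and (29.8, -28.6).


M = (((-0.5)+29.8)/2, ((-4.4)+(-28.6))/2)
= (14.65, -16.5)

(14.65, -16.5)


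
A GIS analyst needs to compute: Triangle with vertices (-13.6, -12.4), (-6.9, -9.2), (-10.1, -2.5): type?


Side lengths squared: AB^2=55.13, BC^2=55.13, CA^2=110.26
Sorted: [55.13, 55.13, 110.26]
By sides: Isosceles, By angles: Right

Isosceles, Right


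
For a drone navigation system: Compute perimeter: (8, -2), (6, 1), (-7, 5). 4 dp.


Sides: (8, -2)->(6, 1): sqrt(13) = 3.605551, (6, 1)->(-7, 5): sqrt(185) = 13.601471, (-7, 5)->(8, -2): sqrt(274) = 16.552945
Sum = 33.759967
Perimeter = 33.76

33.76


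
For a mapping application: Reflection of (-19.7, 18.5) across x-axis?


Reflection over x-axis: (x,y) -> (x,-y)
(-19.7, 18.5) -> (-19.7, -18.5)

(-19.7, -18.5)


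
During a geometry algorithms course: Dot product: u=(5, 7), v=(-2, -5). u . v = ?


u . v = u_x*v_x + u_y*v_y = 5*(-2) + 7*(-5)
= (-10) + (-35) = -45

-45


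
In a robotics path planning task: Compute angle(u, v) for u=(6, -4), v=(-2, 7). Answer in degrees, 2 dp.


u.v = -40, |u| = sqrt(52) = 7.2111, |v| = sqrt(53) = 7.2801
cos(theta) = u.v/(|u||v|) = -40/sqrt(2756) = -0.761939
theta = acos(-0.761939) = 139.64 degrees

139.64 degrees


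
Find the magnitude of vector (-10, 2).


|u| = sqrt((-10)^2 + 2^2) = sqrt(104) = 10.198

10.198


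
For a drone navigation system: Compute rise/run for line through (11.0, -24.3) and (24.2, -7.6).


slope = (y2-y1)/(x2-x1) = ((-7.6)-(-24.3))/(24.2-11) = 16.7/13.2 = 1.2652

1.2652


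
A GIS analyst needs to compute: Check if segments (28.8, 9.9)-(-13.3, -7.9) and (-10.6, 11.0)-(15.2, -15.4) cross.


Cross products: d1=1011.78, d2=-558.9, d3=-747.63, d4=823.05
d1*d2 < 0 and d3*d4 < 0? yes

Yes, they intersect


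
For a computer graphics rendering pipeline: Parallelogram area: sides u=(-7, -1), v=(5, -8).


|u x v| = |(-7)*(-8) - (-1)*5|
= |56 - (-5)| = 61

61


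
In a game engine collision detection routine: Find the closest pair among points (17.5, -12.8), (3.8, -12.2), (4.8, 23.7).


d(P0,P1) = 13.7131, d(P0,P2) = 38.6463, d(P1,P2) = 35.9139
Closest: P0 and P1

Closest pair: (17.5, -12.8) and (3.8, -12.2), distance = 13.7131


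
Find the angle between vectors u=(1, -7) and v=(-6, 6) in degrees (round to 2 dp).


u.v = -48, |u| = sqrt(50) = 7.0711, |v| = sqrt(72) = 8.4853
cos(theta) = u.v/(|u||v|) = -48/sqrt(3600) = -0.8
theta = acos(-0.8) = 143.13 degrees

143.13 degrees


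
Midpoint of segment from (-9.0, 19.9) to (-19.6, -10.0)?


M = (((-9)+(-19.6))/2, (19.9+(-10))/2)
= (-14.3, 4.95)

(-14.3, 4.95)


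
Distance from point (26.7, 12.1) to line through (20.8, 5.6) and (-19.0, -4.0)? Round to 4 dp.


|cross product| = 202.06
|line direction| = sqrt(1676.2) = 40.9414
Distance = 202.06/sqrt(1676.2) = 4.9353

4.9353


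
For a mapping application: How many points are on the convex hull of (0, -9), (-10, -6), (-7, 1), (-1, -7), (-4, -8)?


Convex hull vertices (CCW): (-10, -6), (-4, -8), (0, -9), (-1, -7), (-7, 1)
Count = 5

5


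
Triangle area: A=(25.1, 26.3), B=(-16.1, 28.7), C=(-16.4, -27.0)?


Area = |x_A(y_B-y_C) + x_B(y_C-y_A) + x_C(y_A-y_B)|/2
= |1398.07 + 858.13 + 39.36|/2
= 2295.56/2 = 1147.78

1147.78


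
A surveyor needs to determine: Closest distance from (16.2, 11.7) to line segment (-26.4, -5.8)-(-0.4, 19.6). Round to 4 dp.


Project P onto AB: t = 1 (clamped to [0,1])
Closest point on segment: (-0.4, 19.6)
Distance: 18.384

18.384


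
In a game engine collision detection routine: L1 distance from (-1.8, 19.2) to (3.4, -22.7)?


|(-1.8)-3.4| + |19.2-(-22.7)| = 5.2 + 41.9 = 47.1

47.1


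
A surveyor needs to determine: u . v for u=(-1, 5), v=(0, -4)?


u . v = u_x*v_x + u_y*v_y = (-1)*0 + 5*(-4)
= 0 + (-20) = -20

-20


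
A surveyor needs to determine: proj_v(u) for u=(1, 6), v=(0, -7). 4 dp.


u.v = -42, |v| = sqrt(49) = 7
Scalar projection = u.v / |v| = -42 / sqrt(49) = -6

-6


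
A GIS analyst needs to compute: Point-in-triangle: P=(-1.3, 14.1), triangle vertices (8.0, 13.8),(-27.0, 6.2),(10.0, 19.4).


Cross products: AB x AP = -81.18, BC x BP = -46.94, CA x CP = -52.68
All same sign? yes

Yes, inside


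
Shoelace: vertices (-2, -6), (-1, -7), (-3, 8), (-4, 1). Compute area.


Shoelace sum: ((-2)*(-7) - (-1)*(-6)) + ((-1)*8 - (-3)*(-7)) + ((-3)*1 - (-4)*8) + ((-4)*(-6) - (-2)*1)
= 34
Area = |34|/2 = 17

17


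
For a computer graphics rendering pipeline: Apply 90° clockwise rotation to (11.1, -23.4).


90° CW: (x,y) -> (y, -x)
(11.1,-23.4) -> (-23.4, -11.1)

(-23.4, -11.1)


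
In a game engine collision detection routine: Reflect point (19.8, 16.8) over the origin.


Reflection over origin: (x,y) -> (-x,-y)
(19.8, 16.8) -> (-19.8, -16.8)

(-19.8, -16.8)


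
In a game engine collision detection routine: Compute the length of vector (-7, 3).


|u| = sqrt((-7)^2 + 3^2) = sqrt(58) = 7.6158

7.6158


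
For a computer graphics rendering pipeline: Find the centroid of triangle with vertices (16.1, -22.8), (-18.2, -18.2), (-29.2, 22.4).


Centroid = ((x_A+x_B+x_C)/3, (y_A+y_B+y_C)/3)
= ((16.1+(-18.2)+(-29.2))/3, ((-22.8)+(-18.2)+22.4)/3)
= (-10.4333, -6.2)

(-10.4333, -6.2)


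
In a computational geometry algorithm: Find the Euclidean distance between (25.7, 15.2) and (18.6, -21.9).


dx=-7.1, dy=-37.1
d^2 = (-7.1)^2 + (-37.1)^2 = 1426.82
d = sqrt(1426.82) = 37.7733

37.7733


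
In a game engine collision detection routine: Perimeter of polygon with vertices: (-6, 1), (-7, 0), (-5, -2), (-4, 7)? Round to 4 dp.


Sides: (-6, 1)->(-7, 0): sqrt(2) = 1.414214, (-7, 0)->(-5, -2): sqrt(8) = 2.828427, (-5, -2)->(-4, 7): sqrt(82) = 9.055385, (-4, 7)->(-6, 1): sqrt(40) = 6.324555
Sum = 19.622581
Perimeter = 19.6226

19.6226


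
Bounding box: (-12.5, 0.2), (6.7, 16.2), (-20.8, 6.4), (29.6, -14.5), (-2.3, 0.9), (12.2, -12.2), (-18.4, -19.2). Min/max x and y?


x range: [-20.8, 29.6]
y range: [-19.2, 16.2]
Bounding box: (-20.8,-19.2) to (29.6,16.2)

(-20.8,-19.2) to (29.6,16.2)


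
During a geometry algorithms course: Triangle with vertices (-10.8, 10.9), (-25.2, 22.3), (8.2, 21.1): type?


Side lengths squared: AB^2=337.32, BC^2=1117, CA^2=465.04
Sorted: [337.32, 465.04, 1117]
By sides: Scalene, By angles: Obtuse

Scalene, Obtuse


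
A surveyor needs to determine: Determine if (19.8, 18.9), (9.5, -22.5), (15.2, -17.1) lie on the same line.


Cross product: (9.5-19.8)*((-17.1)-18.9) - ((-22.5)-18.9)*(15.2-19.8)
= 180.36

No, not collinear


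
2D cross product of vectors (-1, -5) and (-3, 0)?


u x v = u_x*v_y - u_y*v_x = (-1)*0 - (-5)*(-3)
= 0 - 15 = -15

-15


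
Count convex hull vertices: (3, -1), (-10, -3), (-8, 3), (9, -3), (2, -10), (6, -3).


Convex hull vertices (CCW): (-10, -3), (2, -10), (9, -3), (-8, 3)
Count = 4

4


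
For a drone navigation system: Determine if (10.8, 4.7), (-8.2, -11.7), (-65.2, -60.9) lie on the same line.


Cross product: ((-8.2)-10.8)*((-60.9)-4.7) - ((-11.7)-4.7)*((-65.2)-10.8)
= 0

Yes, collinear


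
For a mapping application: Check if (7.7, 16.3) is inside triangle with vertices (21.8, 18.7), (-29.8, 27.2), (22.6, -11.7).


Cross products: AB x AP = 243.69, BC x BP = 887.59, CA x CP = 430.56
All same sign? yes

Yes, inside


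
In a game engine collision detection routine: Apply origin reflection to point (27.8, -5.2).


Reflection over origin: (x,y) -> (-x,-y)
(27.8, -5.2) -> (-27.8, 5.2)

(-27.8, 5.2)


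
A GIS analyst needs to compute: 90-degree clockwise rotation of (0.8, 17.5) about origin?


90° CW: (x,y) -> (y, -x)
(0.8,17.5) -> (17.5, -0.8)

(17.5, -0.8)


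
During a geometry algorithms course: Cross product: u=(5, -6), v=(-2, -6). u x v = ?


u x v = u_x*v_y - u_y*v_x = 5*(-6) - (-6)*(-2)
= (-30) - 12 = -42

-42


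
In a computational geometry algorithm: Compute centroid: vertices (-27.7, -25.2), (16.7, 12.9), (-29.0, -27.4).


Centroid = ((x_A+x_B+x_C)/3, (y_A+y_B+y_C)/3)
= (((-27.7)+16.7+(-29))/3, ((-25.2)+12.9+(-27.4))/3)
= (-13.3333, -13.2333)

(-13.3333, -13.2333)


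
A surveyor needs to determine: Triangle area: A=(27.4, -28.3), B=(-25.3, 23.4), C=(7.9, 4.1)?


Area = |x_A(y_B-y_C) + x_B(y_C-y_A) + x_C(y_A-y_B)|/2
= |528.82 + (-819.72) + (-408.43)|/2
= 699.33/2 = 349.665

349.665


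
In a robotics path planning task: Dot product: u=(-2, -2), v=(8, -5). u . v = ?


u . v = u_x*v_x + u_y*v_y = (-2)*8 + (-2)*(-5)
= (-16) + 10 = -6

-6


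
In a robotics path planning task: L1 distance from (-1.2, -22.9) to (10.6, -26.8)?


|(-1.2)-10.6| + |(-22.9)-(-26.8)| = 11.8 + 3.9 = 15.7

15.7


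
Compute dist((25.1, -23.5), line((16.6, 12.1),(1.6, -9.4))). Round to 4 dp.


|cross product| = 716.75
|line direction| = sqrt(687.25) = 26.2155
Distance = 716.75/sqrt(687.25) = 27.3407

27.3407


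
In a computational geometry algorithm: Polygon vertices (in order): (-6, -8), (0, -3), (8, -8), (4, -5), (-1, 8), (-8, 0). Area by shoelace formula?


Shoelace sum: ((-6)*(-3) - 0*(-8)) + (0*(-8) - 8*(-3)) + (8*(-5) - 4*(-8)) + (4*8 - (-1)*(-5)) + ((-1)*0 - (-8)*8) + ((-8)*(-8) - (-6)*0)
= 189
Area = |189|/2 = 94.5

94.5


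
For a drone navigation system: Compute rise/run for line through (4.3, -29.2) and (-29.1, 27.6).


slope = (y2-y1)/(x2-x1) = (27.6-(-29.2))/((-29.1)-4.3) = 56.8/(-33.4) = -1.7006

-1.7006


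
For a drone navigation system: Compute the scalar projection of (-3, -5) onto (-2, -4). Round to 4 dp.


u.v = 26, |v| = sqrt(20) = 4.4721
Scalar projection = u.v / |v| = 26 / sqrt(20) = 5.8138

5.8138


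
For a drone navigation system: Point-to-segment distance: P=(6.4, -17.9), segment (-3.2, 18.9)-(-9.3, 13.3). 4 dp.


Project P onto AB: t = 1 (clamped to [0,1])
Closest point on segment: (-9.3, 13.3)
Distance: 34.9275

34.9275


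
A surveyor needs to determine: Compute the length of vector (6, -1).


|u| = sqrt(6^2 + (-1)^2) = sqrt(37) = 6.0828

6.0828


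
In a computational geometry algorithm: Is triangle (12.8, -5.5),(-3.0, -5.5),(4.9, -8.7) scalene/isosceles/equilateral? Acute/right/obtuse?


Side lengths squared: AB^2=249.64, BC^2=72.65, CA^2=72.65
Sorted: [72.65, 72.65, 249.64]
By sides: Isosceles, By angles: Obtuse

Isosceles, Obtuse


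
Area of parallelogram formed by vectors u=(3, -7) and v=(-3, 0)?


|u x v| = |3*0 - (-7)*(-3)|
= |0 - 21| = 21

21


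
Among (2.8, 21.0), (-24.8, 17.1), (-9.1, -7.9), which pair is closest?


d(P0,P1) = 27.8742, d(P0,P2) = 31.2541, d(P1,P2) = 29.521
Closest: P0 and P1

Closest pair: (2.8, 21.0) and (-24.8, 17.1), distance = 27.8742


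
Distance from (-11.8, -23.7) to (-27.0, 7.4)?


dx=-15.2, dy=31.1
d^2 = (-15.2)^2 + 31.1^2 = 1198.25
d = sqrt(1198.25) = 34.6157

34.6157


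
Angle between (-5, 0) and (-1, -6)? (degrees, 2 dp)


u.v = 5, |u| = sqrt(25) = 5, |v| = sqrt(37) = 6.0828
cos(theta) = u.v/(|u||v|) = 5/sqrt(925) = 0.164399
theta = acos(0.164399) = 80.54 degrees

80.54 degrees


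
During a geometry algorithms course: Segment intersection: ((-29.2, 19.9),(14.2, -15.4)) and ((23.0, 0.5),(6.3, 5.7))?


Cross products: d1=-52.54, d2=311.29, d3=1000.7, d4=636.87
d1*d2 < 0 and d3*d4 < 0? no

No, they don't intersect


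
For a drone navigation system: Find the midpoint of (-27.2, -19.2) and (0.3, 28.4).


M = (((-27.2)+0.3)/2, ((-19.2)+28.4)/2)
= (-13.45, 4.6)

(-13.45, 4.6)


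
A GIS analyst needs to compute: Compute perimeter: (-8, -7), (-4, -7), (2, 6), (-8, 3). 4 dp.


Sides: (-8, -7)->(-4, -7): sqrt(16) = 4, (-4, -7)->(2, 6): sqrt(205) = 14.317821, (2, 6)->(-8, 3): sqrt(109) = 10.440307, (-8, 3)->(-8, -7): sqrt(100) = 10
Sum = 38.758128
Perimeter = 38.7581

38.7581


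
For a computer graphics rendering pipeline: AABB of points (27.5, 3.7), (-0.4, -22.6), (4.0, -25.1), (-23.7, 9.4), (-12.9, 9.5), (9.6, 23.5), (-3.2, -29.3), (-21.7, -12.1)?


x range: [-23.7, 27.5]
y range: [-29.3, 23.5]
Bounding box: (-23.7,-29.3) to (27.5,23.5)

(-23.7,-29.3) to (27.5,23.5)


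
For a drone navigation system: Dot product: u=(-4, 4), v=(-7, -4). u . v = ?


u . v = u_x*v_x + u_y*v_y = (-4)*(-7) + 4*(-4)
= 28 + (-16) = 12

12


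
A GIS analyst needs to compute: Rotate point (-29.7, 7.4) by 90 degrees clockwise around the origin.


90° CW: (x,y) -> (y, -x)
(-29.7,7.4) -> (7.4, 29.7)

(7.4, 29.7)


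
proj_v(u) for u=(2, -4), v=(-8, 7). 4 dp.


u.v = -44, |v| = sqrt(113) = 10.6301
Scalar projection = u.v / |v| = -44 / sqrt(113) = -4.1392

-4.1392


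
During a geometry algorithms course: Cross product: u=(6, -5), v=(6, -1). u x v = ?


u x v = u_x*v_y - u_y*v_x = 6*(-1) - (-5)*6
= (-6) - (-30) = 24

24


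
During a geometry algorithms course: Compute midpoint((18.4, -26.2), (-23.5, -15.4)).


M = ((18.4+(-23.5))/2, ((-26.2)+(-15.4))/2)
= (-2.55, -20.8)

(-2.55, -20.8)


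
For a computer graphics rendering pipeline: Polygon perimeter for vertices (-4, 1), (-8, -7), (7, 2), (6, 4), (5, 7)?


Sides: (-4, 1)->(-8, -7): sqrt(80) = 8.944272, (-8, -7)->(7, 2): sqrt(306) = 17.492856, (7, 2)->(6, 4): sqrt(5) = 2.236068, (6, 4)->(5, 7): sqrt(10) = 3.162278, (5, 7)->(-4, 1): sqrt(117) = 10.816654
Sum = 42.652128
Perimeter = 42.6521

42.6521


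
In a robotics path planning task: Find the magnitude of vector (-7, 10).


|u| = sqrt((-7)^2 + 10^2) = sqrt(149) = 12.2066

12.2066


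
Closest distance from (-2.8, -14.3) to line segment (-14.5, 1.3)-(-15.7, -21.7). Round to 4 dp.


Project P onto AB: t = 0.65 (clamped to [0,1])
Closest point on segment: (-15.2799, -13.6489)
Distance: 12.4969

12.4969


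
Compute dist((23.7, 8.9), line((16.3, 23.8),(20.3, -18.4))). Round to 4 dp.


|cross product| = 252.68
|line direction| = sqrt(1796.84) = 42.3891
Distance = 252.68/sqrt(1796.84) = 5.961

5.961


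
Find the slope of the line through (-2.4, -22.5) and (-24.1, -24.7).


slope = (y2-y1)/(x2-x1) = ((-24.7)-(-22.5))/((-24.1)-(-2.4)) = (-2.2)/(-21.7) = 0.1014

0.1014


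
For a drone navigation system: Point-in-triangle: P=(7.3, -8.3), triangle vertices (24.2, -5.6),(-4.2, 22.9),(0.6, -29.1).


Cross products: AB x AP = 558.33, BC x BP = 448.24, CA x CP = 333.43
All same sign? yes

Yes, inside


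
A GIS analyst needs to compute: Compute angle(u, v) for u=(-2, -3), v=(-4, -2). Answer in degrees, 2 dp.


u.v = 14, |u| = sqrt(13) = 3.6056, |v| = sqrt(20) = 4.4721
cos(theta) = u.v/(|u||v|) = 14/sqrt(260) = 0.868243
theta = acos(0.868243) = 29.74 degrees

29.74 degrees


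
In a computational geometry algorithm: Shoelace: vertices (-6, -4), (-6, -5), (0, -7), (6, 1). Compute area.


Shoelace sum: ((-6)*(-5) - (-6)*(-4)) + ((-6)*(-7) - 0*(-5)) + (0*1 - 6*(-7)) + (6*(-4) - (-6)*1)
= 72
Area = |72|/2 = 36

36


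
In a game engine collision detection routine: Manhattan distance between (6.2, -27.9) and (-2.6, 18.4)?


|6.2-(-2.6)| + |(-27.9)-18.4| = 8.8 + 46.3 = 55.1

55.1


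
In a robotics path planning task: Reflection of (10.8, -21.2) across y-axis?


Reflection over y-axis: (x,y) -> (-x,y)
(10.8, -21.2) -> (-10.8, -21.2)

(-10.8, -21.2)


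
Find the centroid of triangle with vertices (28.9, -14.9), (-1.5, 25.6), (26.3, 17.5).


Centroid = ((x_A+x_B+x_C)/3, (y_A+y_B+y_C)/3)
= ((28.9+(-1.5)+26.3)/3, ((-14.9)+25.6+17.5)/3)
= (17.9, 9.4)

(17.9, 9.4)


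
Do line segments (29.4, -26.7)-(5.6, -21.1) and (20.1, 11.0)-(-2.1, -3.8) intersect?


Cross products: d1=974.58, d2=498.02, d3=-845.18, d4=-368.62
d1*d2 < 0 and d3*d4 < 0? no

No, they don't intersect


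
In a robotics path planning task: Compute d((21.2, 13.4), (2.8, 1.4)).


dx=-18.4, dy=-12
d^2 = (-18.4)^2 + (-12)^2 = 482.56
d = sqrt(482.56) = 21.9672

21.9672


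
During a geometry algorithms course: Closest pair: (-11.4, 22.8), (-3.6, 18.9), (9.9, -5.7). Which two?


d(P0,P1) = 8.7207, d(P0,P2) = 35.5801, d(P1,P2) = 28.0608
Closest: P0 and P1

Closest pair: (-11.4, 22.8) and (-3.6, 18.9), distance = 8.7207


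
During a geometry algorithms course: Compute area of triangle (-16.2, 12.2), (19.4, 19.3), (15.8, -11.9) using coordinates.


Area = |x_A(y_B-y_C) + x_B(y_C-y_A) + x_C(y_A-y_B)|/2
= |(-505.44) + (-467.54) + (-112.18)|/2
= 1085.16/2 = 542.58

542.58


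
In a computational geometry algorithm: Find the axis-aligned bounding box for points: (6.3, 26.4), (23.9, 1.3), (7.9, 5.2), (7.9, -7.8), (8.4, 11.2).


x range: [6.3, 23.9]
y range: [-7.8, 26.4]
Bounding box: (6.3,-7.8) to (23.9,26.4)

(6.3,-7.8) to (23.9,26.4)


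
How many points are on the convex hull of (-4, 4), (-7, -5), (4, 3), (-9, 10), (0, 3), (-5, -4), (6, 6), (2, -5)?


Convex hull vertices (CCW): (-9, 10), (-7, -5), (2, -5), (6, 6)
Count = 4

4


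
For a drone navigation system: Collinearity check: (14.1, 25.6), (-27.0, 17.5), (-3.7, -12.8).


Cross product: ((-27)-14.1)*((-12.8)-25.6) - (17.5-25.6)*((-3.7)-14.1)
= 1434.06

No, not collinear


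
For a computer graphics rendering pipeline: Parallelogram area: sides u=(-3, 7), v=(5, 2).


|u x v| = |(-3)*2 - 7*5|
= |(-6) - 35| = 41

41


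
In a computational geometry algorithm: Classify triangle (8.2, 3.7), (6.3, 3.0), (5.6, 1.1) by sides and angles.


Side lengths squared: AB^2=4.1, BC^2=4.1, CA^2=13.52
Sorted: [4.1, 4.1, 13.52]
By sides: Isosceles, By angles: Obtuse

Isosceles, Obtuse


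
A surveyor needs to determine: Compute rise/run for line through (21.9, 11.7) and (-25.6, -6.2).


slope = (y2-y1)/(x2-x1) = ((-6.2)-11.7)/((-25.6)-21.9) = (-17.9)/(-47.5) = 0.3768

0.3768


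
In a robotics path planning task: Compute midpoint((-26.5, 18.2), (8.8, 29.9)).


M = (((-26.5)+8.8)/2, (18.2+29.9)/2)
= (-8.85, 24.05)

(-8.85, 24.05)


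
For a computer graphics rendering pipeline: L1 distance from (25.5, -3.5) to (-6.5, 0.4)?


|25.5-(-6.5)| + |(-3.5)-0.4| = 32 + 3.9 = 35.9

35.9


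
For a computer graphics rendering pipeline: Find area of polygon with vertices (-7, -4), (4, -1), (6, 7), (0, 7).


Shoelace sum: ((-7)*(-1) - 4*(-4)) + (4*7 - 6*(-1)) + (6*7 - 0*7) + (0*(-4) - (-7)*7)
= 148
Area = |148|/2 = 74

74


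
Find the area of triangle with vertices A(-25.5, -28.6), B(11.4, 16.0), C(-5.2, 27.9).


Area = |x_A(y_B-y_C) + x_B(y_C-y_A) + x_C(y_A-y_B)|/2
= |303.45 + 644.1 + 231.92|/2
= 1179.47/2 = 589.735

589.735


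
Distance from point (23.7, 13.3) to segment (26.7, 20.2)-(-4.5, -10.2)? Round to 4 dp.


Project P onto AB: t = 0.1599 (clamped to [0,1])
Closest point on segment: (21.7122, 15.3401)
Distance: 2.8484

2.8484


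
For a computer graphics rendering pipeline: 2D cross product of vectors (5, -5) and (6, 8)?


u x v = u_x*v_y - u_y*v_x = 5*8 - (-5)*6
= 40 - (-30) = 70

70


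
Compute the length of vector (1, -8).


|u| = sqrt(1^2 + (-8)^2) = sqrt(65) = 8.0623

8.0623


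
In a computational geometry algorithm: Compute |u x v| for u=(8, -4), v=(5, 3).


|u x v| = |8*3 - (-4)*5|
= |24 - (-20)| = 44

44


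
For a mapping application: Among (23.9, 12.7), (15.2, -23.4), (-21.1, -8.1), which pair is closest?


d(P0,P1) = 37.1335, d(P0,P2) = 49.5746, d(P1,P2) = 39.3926
Closest: P0 and P1

Closest pair: (23.9, 12.7) and (15.2, -23.4), distance = 37.1335


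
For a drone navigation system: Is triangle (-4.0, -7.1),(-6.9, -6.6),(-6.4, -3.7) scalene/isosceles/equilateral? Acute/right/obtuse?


Side lengths squared: AB^2=8.66, BC^2=8.66, CA^2=17.32
Sorted: [8.66, 8.66, 17.32]
By sides: Isosceles, By angles: Right

Isosceles, Right


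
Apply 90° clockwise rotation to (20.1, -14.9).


90° CW: (x,y) -> (y, -x)
(20.1,-14.9) -> (-14.9, -20.1)

(-14.9, -20.1)


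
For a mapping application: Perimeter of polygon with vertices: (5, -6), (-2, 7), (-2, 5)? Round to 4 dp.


Sides: (5, -6)->(-2, 7): sqrt(218) = 14.764823, (-2, 7)->(-2, 5): sqrt(4) = 2, (-2, 5)->(5, -6): sqrt(170) = 13.038405
Sum = 29.803228
Perimeter = 29.8032

29.8032


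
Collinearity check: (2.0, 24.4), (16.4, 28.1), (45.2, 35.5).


Cross product: (16.4-2)*(35.5-24.4) - (28.1-24.4)*(45.2-2)
= 0

Yes, collinear


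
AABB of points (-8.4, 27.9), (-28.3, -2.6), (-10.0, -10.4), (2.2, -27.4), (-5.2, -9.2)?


x range: [-28.3, 2.2]
y range: [-27.4, 27.9]
Bounding box: (-28.3,-27.4) to (2.2,27.9)

(-28.3,-27.4) to (2.2,27.9)


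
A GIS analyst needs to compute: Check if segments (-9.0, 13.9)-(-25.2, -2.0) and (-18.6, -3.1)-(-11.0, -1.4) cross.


Cross products: d1=112.88, d2=19.58, d3=122.76, d4=216.06
d1*d2 < 0 and d3*d4 < 0? no

No, they don't intersect
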